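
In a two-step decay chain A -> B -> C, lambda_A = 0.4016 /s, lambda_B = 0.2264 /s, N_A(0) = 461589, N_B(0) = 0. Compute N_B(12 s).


N_B(t) = lambda_A * N_A0 / (lambda_B - lambda_A) * [exp(-lambda_A*t) - exp(-lambda_B*t)]
exp(-0.4016*12) = 0.008073243; exp(-0.2264*12) = 0.06608589
N_B = 0.4016 * 461589 / (0.2264 - 0.4016) * (0.008073243 - 0.06608589)
N_B = 61382

61382


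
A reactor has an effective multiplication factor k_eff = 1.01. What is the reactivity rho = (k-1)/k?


rho = (k_eff - 1) / k_eff
rho = (1.01 - 1) / 1.01
rho = 0.0099010

0.0099010


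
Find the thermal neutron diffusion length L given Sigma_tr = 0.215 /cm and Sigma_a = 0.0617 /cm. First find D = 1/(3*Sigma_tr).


D = 1 / (3 * Sigma_tr) = 1 / (3 * 0.215) = 1.550388 cm
L = sqrt(D / Sigma_a)
L = sqrt(1.550388 / 0.0617)
L = 5.0128 cm

5.0128


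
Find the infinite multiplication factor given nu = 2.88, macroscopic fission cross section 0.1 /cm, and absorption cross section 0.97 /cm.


k_inf = nu * Sigma_f / Sigma_a
k_inf = 2.88 * 0.1 / 0.97
k_inf = 0.29691

0.29691


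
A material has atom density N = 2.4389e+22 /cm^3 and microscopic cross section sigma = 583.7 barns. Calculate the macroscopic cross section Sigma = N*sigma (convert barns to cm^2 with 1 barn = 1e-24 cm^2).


Sigma = N * sigma_barns * 1e-24
Sigma = 2.4389e+22 * 583.7 * 1e-24
Sigma = 14.236 /cm

14.236


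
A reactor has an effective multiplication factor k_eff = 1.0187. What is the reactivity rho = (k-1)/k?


rho = (k_eff - 1) / k_eff
rho = (1.0187 - 1) / 1.0187
rho = 0.018357

0.018357


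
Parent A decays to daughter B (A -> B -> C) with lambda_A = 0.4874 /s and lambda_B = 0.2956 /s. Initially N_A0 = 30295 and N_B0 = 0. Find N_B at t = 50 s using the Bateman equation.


N_B(t) = lambda_A * N_A0 / (lambda_B - lambda_A) * [exp(-lambda_A*t) - exp(-lambda_B*t)]
exp(-0.4874*50) = 2.607615e-11; exp(-0.2956*50) = 3.811778e-07
N_B = 0.4874 * 30295 / (0.2956 - 0.4874) * (2.607615e-11 - 3.811778e-07)
N_B = 0.029343

0.029343


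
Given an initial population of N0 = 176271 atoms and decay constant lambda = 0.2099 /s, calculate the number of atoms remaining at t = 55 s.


N = N0 * exp(-lambda * t)
N = 176271 * exp(-0.2099 * 55)
N = 1.7079

1.7079


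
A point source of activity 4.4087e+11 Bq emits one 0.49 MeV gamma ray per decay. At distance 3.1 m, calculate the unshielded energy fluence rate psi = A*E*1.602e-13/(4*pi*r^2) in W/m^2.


psi = A * E * 1.602e-13 / (4*pi*r^2)
psi = 4.4087e+11 * 0.49 * 1.602e-13 / (4*pi*3.1^2)
psi = 2.8657e-04 W/m^2

2.8657e-04


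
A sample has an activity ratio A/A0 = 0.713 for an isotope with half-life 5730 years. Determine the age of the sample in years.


lambda = ln(2) / t_half = ln(2) / 5730 = 1.209681e-04 /yr
t = -ln(A/A0) / lambda
t = -ln(0.713) / 1.209681e-04
t = 2796.4 yr

2796.4


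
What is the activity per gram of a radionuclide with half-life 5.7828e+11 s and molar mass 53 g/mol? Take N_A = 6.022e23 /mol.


lambda = ln(2) / t_half = ln(2) / 5.7828e+11 = 1.198636e-12 /s
SA = lambda * N_A / M
SA = 1.198636e-12 * 6.022e23 / 53
SA = 1.3619e+10 Bq/g

1.3619e+10


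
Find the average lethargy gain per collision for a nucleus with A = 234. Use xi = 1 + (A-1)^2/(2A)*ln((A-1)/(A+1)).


xi = 1 + (A-1)^2/(2A) * ln((A-1)/(A+1))
xi = 1 + (234-1)^2/(2*234) * ln((234-1)/(234 +1))
xi = 0.0085227

0.0085227


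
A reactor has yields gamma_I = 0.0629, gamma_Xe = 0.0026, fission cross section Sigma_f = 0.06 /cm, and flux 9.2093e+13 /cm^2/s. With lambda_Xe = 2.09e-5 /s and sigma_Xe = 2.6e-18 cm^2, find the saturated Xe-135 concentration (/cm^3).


Xe_eq = (gamma_I + gamma_Xe) * Sigma_f * phi / (lambda_Xe + sigma_Xe * phi)
Numerator = (0.0629 + 0.0026) * 0.06 * 9.2093e+13 = 3.619255e+11
Denominator = 2.09e-5 + 2.6e-18 * 9.2093e+13 = 2.603418e-04
Xe_eq = 3.619255e+11 / 2.603418e-04 = 1.3902e+15 /cm^3

1.3902e+15


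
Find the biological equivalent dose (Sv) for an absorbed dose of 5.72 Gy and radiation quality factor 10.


H = D * Q
H = 5.72 * 10
H = 57.200 Sv

57.200


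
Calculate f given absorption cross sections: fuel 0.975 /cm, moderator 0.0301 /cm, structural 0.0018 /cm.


f = Sigma_a_fuel / (Sigma_a_fuel + Sigma_a_mod + Sigma_a_other)
f = 0.975 / (0.975 + 0.0301 + 0.0018)
f = 0.96832

0.96832


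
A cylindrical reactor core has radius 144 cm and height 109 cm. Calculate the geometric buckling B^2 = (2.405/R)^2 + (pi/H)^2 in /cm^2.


B^2 = (2.405/R)^2 + (pi/H)^2
B^2 = (2.405/144)^2 + (pi/109)^2
B^2 = 0.0011096 /cm^2

0.0011096


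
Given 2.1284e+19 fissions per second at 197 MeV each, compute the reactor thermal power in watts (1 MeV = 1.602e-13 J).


P = fission_rate * E_MeV * 1.602e-13
P = 2.1284e+19 * 197 * 1.602e-13
P = 6.7171e+08 W

6.7171e+08


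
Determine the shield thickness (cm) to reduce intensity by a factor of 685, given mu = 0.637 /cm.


x = ln(factor) / mu
x = ln(685) / 0.637
x = 10.250 cm

10.250


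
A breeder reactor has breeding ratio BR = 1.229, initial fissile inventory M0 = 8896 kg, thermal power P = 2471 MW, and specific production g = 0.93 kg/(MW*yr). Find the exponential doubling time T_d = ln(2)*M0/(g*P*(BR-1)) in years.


Breeding gain G = BR - 1 = 1.229 - 1 = 0.229
Fissile production rate = g * P * G = 0.93 * 2471 * 0.229 = 526.24887 kg/yr
T_d = ln(2) * M0 / (g * P * G)
T_d = ln(2) * 8896 / 526.24887 = 11.717 yr

11.717


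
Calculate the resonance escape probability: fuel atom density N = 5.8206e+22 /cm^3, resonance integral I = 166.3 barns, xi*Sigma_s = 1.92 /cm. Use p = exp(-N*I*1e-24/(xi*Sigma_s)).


p = exp(-N * I * 1e-24 / (xi*Sigma_s))
p = exp(-5.8206e+22 * 166.3 * 1e-24 / 1.92)
p = 0.0064641

0.0064641


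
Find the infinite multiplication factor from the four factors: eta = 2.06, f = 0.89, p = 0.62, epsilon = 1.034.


k_inf = eta * f * p * epsilon
k_inf = 2.06 * 0.89 * 0.62 * 1.034
k_inf = 1.1754

1.1754


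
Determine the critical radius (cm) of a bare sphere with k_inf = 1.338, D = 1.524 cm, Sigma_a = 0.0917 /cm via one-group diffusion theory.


L^2 = D / Sigma_a = 1.524 / 0.0917 = 16.61941 cm^2
B_m^2 = (k_inf - 1) / L^2 = (1.338 - 1) / 16.61941 = 0.02033767 /cm^2
For a bare sphere: B_g = pi/R, so R_c = pi / sqrt(B_m^2)
R_c = pi / sqrt(0.02033767) = 22.029 cm

22.029


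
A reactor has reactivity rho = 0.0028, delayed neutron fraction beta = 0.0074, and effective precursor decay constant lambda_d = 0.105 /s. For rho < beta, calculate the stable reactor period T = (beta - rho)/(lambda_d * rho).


T = (beta - rho) / (lambda_d * rho)
T = (0.0074 - 0.0028) / (0.105 * 0.0028)
T = 15.646 s

15.646


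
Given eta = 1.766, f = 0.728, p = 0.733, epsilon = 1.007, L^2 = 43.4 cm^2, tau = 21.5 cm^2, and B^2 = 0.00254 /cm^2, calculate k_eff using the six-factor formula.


k_inf = eta*f*p*eps = 1.766*0.728*0.733*1.007 = 0.9489766
P_TNL = 1/(1 + L^2*B^2) = 1/(1 + 43.4*0.00254) = 0.9007094
P_FNL = exp(-B^2*tau) = exp(-0.00254*21.5) = 0.9468543
k_eff = k_inf * P_TNL * P_FNL = 0.9489766 * 0.9007094 * 0.9468543
k_eff = 0.80933

0.80933


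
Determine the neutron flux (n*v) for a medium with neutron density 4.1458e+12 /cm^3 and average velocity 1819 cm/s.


phi = n * v
phi = 4.1458e+12 * 1819
phi = 7.5412e+15 /cm^2/s

7.5412e+15


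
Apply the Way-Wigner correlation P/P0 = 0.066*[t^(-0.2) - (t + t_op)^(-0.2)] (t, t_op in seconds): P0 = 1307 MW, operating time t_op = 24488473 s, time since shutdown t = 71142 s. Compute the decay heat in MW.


P/P0 = 0.066 * [t^(-0.2) - (t + t_op)^(-0.2)]
P/P0 = 0.066 * [71142^(-0.2) - (71142 + 24488473)^(-0.2)]
P/P0 = 0.066 * [0.1070471 - 0.03326256] = 0.004869780
P = 1307 * 0.004869780 = 6.3648 MW

6.3648


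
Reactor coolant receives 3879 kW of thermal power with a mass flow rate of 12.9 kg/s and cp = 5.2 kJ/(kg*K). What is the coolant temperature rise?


dT = Q / (m_dot * cp)
dT = 3879 / (12.9 * 5.2)
dT = 57.826 C

57.826


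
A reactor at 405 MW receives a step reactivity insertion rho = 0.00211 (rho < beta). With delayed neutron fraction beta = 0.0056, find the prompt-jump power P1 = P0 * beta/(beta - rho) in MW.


P1/P0 = beta / (beta - rho)
P1/P0 = 0.0056 / (0.0056 - 0.00211) = 1.604585
P1 = 405 * 1.604585 = 649.86 MW

649.86


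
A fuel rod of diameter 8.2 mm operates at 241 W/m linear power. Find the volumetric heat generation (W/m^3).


r = D / 2 / 1000 = 8.2 / 2 / 1000 = 0.0041 m
q''' = q' / (pi * r^2)
q''' = 241 / (pi * 0.0041^2)
q''' = 4.5635e+06 W/m^3

4.5635e+06


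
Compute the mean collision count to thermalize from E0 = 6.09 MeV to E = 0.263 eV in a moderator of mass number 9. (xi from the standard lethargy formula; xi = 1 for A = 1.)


xi = 1 + (A-1)^2/(2A)*ln((A-1)/(A+1)) = 0.2066007 (for A = 9)
n = ln(E0/E) / xi
n = ln(6.09e6 / 0.263) / 0.2066007
n = ln(2.315589e+07) / 0.2066007 = 82.080

82.080


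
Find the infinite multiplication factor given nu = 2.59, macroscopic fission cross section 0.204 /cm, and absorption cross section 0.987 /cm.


k_inf = nu * Sigma_f / Sigma_a
k_inf = 2.59 * 0.204 / 0.987
k_inf = 0.53532

0.53532


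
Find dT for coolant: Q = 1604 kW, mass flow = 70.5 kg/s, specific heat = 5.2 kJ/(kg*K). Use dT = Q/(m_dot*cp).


dT = Q / (m_dot * cp)
dT = 1604 / (70.5 * 5.2)
dT = 4.3753 C

4.3753


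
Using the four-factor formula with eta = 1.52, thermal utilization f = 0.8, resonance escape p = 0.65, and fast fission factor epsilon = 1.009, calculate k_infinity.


k_inf = eta * f * p * epsilon
k_inf = 1.52 * 0.8 * 0.65 * 1.009
k_inf = 0.79751

0.79751


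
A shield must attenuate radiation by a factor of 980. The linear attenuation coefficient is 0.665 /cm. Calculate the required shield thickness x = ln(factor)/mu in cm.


x = ln(factor) / mu
x = ln(980) / 0.665
x = 10.357 cm

10.357


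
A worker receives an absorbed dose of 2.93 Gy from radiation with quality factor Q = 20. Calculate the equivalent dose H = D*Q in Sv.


H = D * Q
H = 2.93 * 20
H = 58.600 Sv

58.600


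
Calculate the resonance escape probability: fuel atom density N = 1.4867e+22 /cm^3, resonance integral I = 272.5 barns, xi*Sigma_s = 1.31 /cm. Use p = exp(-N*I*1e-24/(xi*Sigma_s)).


p = exp(-N * I * 1e-24 / (xi*Sigma_s))
p = exp(-1.4867e+22 * 272.5 * 1e-24 / 1.31)
p = 0.045385

0.045385


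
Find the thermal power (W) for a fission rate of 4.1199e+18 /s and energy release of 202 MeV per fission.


P = fission_rate * E_MeV * 1.602e-13
P = 4.1199e+18 * 202 * 1.602e-13
P = 1.3332e+08 W

1.3332e+08


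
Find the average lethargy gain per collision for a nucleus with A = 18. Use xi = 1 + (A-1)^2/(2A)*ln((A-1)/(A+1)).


xi = 1 + (A-1)^2/(2A) * ln((A-1)/(A+1))
xi = 1 + (18-1)^2/(2*18) * ln((18-1)/(18 +1))
xi = 0.10711

0.10711


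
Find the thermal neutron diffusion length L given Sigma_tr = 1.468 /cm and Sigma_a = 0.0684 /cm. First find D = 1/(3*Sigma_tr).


D = 1 / (3 * Sigma_tr) = 1 / (3 * 1.468) = 0.2270663 cm
L = sqrt(D / Sigma_a)
L = sqrt(0.2270663 / 0.0684)
L = 1.8220 cm

1.8220


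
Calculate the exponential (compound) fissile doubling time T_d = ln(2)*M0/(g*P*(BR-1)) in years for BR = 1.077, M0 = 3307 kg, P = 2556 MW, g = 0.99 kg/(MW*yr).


Breeding gain G = BR - 1 = 1.077 - 1 = 0.077
Fissile production rate = g * P * G = 0.99 * 2556 * 0.077 = 194.84388 kg/yr
T_d = ln(2) * M0 / (g * P * G)
T_d = ln(2) * 3307 / 194.84388 = 11.764 yr

11.764


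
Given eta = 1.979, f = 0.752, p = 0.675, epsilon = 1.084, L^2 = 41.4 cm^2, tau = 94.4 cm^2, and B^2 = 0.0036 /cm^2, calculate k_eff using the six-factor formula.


k_inf = eta*f*p*eps = 1.979*0.752*0.675*1.084 = 1.088922
P_TNL = 1/(1 + L^2*B^2) = 1/(1 + 41.4*0.0036) = 0.8702917
P_FNL = exp(-B^2*tau) = exp(-0.0036*94.4) = 0.7118842
k_eff = k_inf * P_TNL * P_FNL = 1.088922 * 0.8702917 * 0.7118842
k_eff = 0.67464

0.67464


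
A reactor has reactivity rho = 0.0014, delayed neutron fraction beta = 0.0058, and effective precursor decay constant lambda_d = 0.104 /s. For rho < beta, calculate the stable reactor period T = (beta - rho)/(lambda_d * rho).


T = (beta - rho) / (lambda_d * rho)
T = (0.0058 - 0.0014) / (0.104 * 0.0014)
T = 30.220 s

30.220


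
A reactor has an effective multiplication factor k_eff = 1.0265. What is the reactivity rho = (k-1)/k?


rho = (k_eff - 1) / k_eff
rho = (1.0265 - 1) / 1.0265
rho = 0.025816

0.025816


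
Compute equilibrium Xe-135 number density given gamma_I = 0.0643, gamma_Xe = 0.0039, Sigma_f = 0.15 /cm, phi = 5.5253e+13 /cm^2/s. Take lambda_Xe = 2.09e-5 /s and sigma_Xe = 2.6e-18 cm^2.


Xe_eq = (gamma_I + gamma_Xe) * Sigma_f * phi / (lambda_Xe + sigma_Xe * phi)
Numerator = (0.0643 + 0.0039) * 0.15 * 5.5253e+13 = 5.652382e+11
Denominator = 2.09e-5 + 2.6e-18 * 5.5253e+13 = 1.645578e-04
Xe_eq = 5.652382e+11 / 1.645578e-04 = 3.4349e+15 /cm^3

3.4349e+15


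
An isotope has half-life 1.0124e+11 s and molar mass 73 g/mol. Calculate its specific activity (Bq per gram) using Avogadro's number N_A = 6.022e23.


lambda = ln(2) / t_half = ln(2) / 1.0124e+11 = 6.846574e-12 /s
SA = lambda * N_A / M
SA = 6.846574e-12 * 6.022e23 / 73
SA = 5.6480e+10 Bq/g

5.6480e+10


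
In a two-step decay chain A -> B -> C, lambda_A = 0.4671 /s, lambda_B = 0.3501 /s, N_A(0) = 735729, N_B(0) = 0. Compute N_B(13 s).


N_B(t) = lambda_A * N_A0 / (lambda_B - lambda_A) * [exp(-lambda_A*t) - exp(-lambda_B*t)]
exp(-0.4671*13) = 0.002305864; exp(-0.3501*13) = 0.01055348
N_B = 0.4671 * 735729 / (0.3501 - 0.4671) * (0.002305864 - 0.01055348)
N_B = 24225

24225


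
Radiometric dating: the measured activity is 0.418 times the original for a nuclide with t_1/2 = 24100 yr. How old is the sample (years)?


lambda = ln(2) / t_half = ln(2) / 24100 = 2.876129e-05 /yr
t = -ln(A/A0) / lambda
t = -ln(0.418) / 2.876129e-05
t = 30328 yr

30328


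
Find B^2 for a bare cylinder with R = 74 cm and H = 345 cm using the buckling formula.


B^2 = (2.405/R)^2 + (pi/H)^2
B^2 = (2.405/74)^2 + (pi/345)^2
B^2 = 0.0011392 /cm^2

0.0011392


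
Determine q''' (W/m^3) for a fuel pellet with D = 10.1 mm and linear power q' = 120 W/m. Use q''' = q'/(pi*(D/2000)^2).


r = D / 2 / 1000 = 10.1 / 2 / 1000 = 0.00505 m
q''' = q' / (pi * r^2)
q''' = 120 / (pi * 0.00505^2)
q''' = 1.4978e+06 W/m^3

1.4978e+06


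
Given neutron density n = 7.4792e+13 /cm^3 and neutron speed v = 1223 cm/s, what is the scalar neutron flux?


phi = n * v
phi = 7.4792e+13 * 1223
phi = 9.1471e+16 /cm^2/s

9.1471e+16


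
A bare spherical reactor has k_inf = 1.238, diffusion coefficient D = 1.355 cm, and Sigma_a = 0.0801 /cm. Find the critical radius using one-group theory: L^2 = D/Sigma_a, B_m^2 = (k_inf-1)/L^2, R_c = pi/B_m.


L^2 = D / Sigma_a = 1.355 / 0.0801 = 16.91635 cm^2
B_m^2 = (k_inf - 1) / L^2 = (1.238 - 1) / 16.91635 = 0.01406923 /cm^2
For a bare sphere: B_g = pi/R, so R_c = pi / sqrt(B_m^2)
R_c = pi / sqrt(0.01406923) = 26.486 cm

26.486


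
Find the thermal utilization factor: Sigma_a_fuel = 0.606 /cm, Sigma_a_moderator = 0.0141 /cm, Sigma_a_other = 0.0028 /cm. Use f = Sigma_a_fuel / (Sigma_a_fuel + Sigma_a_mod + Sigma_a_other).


f = Sigma_a_fuel / (Sigma_a_fuel + Sigma_a_mod + Sigma_a_other)
f = 0.606 / (0.606 + 0.0141 + 0.0028)
f = 0.97287

0.97287


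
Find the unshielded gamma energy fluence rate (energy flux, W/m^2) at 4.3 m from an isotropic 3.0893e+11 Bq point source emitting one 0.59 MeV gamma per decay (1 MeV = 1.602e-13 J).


psi = A * E * 1.602e-13 / (4*pi*r^2)
psi = 3.0893e+11 * 0.59 * 1.602e-13 / (4*pi*4.3^2)
psi = 1.2567e-04 W/m^2

1.2567e-04


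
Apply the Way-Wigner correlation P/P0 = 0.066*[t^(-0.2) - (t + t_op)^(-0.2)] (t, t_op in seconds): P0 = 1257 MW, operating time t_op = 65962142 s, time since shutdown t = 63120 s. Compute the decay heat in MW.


P/P0 = 0.066 * [t^(-0.2) - (t + t_op)^(-0.2)]
P/P0 = 0.066 * [63120^(-0.2) - (63120 + 65962142)^(-0.2)]
P/P0 = 0.066 * [0.1096394 - 0.02729342] = 0.005434835
P = 1257 * 0.005434835 = 6.8316 MW

6.8316


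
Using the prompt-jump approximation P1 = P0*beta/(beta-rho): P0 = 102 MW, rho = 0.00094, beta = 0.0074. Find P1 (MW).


P1/P0 = beta / (beta - rho)
P1/P0 = 0.0074 / (0.0074 - 0.00094) = 1.145511
P1 = 102 * 1.145511 = 116.84 MW

116.84


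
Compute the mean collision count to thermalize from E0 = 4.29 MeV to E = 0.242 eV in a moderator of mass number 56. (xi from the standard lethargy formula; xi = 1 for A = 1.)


xi = 1 + (A-1)^2/(2A)*ln((A-1)/(A+1)) = 0.03529286 (for A = 56)
n = ln(E0/E) / xi
n = ln(4.29e6 / 0.242) / 0.03529286
n = ln(1.772727e+07) / 0.03529286 = 472.92

472.92


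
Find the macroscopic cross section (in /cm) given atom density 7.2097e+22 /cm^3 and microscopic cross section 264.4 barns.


Sigma = N * sigma_barns * 1e-24
Sigma = 7.2097e+22 * 264.4 * 1e-24
Sigma = 19.062 /cm

19.062


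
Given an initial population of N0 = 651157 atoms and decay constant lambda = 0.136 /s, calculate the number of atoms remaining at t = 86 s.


N = N0 * exp(-lambda * t)
N = 651157 * exp(-0.136 * 86)
N = 5.4222

5.4222


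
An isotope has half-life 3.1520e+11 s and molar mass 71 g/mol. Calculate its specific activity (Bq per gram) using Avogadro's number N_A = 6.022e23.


lambda = ln(2) / t_half = ln(2) / 3.1520e+11 = 2.199071e-12 /s
SA = lambda * N_A / M
SA = 2.199071e-12 * 6.022e23 / 71
SA = 1.8652e+10 Bq/g

1.8652e+10


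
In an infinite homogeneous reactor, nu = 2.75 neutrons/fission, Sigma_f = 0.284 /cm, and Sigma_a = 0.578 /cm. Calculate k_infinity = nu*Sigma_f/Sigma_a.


k_inf = nu * Sigma_f / Sigma_a
k_inf = 2.75 * 0.284 / 0.578
k_inf = 1.3512

1.3512


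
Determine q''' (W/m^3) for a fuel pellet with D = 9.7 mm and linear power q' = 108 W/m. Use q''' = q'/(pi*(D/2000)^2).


r = D / 2 / 1000 = 9.7 / 2 / 1000 = 0.00485 m
q''' = q' / (pi * r^2)
q''' = 108 / (pi * 0.00485^2)
q''' = 1.4615e+06 W/m^3

1.4615e+06


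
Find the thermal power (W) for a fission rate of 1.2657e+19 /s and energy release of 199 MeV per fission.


P = fission_rate * E_MeV * 1.602e-13
P = 1.2657e+19 * 199 * 1.602e-13
P = 4.0350e+08 W

4.0350e+08


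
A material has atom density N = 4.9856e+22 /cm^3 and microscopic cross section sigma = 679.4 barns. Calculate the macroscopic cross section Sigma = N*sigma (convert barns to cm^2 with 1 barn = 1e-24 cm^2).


Sigma = N * sigma_barns * 1e-24
Sigma = 4.9856e+22 * 679.4 * 1e-24
Sigma = 33.872 /cm

33.872


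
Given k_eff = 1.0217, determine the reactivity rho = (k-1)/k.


rho = (k_eff - 1) / k_eff
rho = (1.0217 - 1) / 1.0217
rho = 0.021239

0.021239


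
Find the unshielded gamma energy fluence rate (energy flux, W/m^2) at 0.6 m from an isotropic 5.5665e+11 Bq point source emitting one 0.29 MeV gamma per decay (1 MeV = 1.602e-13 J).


psi = A * E * 1.602e-13 / (4*pi*r^2)
psi = 5.5665e+11 * 0.29 * 1.602e-13 / (4*pi*0.6^2)
psi = 0.0057165 W/m^2

0.0057165


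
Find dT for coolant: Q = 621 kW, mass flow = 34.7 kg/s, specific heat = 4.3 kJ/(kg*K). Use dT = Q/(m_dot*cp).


dT = Q / (m_dot * cp)
dT = 621 / (34.7 * 4.3)
dT = 4.1619 C

4.1619


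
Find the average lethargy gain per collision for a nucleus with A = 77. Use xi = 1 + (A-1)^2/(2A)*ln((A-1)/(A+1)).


xi = 1 + (A-1)^2/(2A) * ln((A-1)/(A+1))
xi = 1 + (77-1)^2/(2*77) * ln((77-1)/(77 +1))
xi = 0.025751

0.025751


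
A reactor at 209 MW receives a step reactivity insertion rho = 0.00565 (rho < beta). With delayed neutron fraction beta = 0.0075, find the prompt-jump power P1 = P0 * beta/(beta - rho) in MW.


P1/P0 = beta / (beta - rho)
P1/P0 = 0.0075 / (0.0075 - 0.00565) = 4.054054
P1 = 209 * 4.054054 = 847.30 MW

847.30


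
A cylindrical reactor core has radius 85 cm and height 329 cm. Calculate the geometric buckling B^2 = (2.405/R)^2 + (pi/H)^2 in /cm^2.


B^2 = (2.405/R)^2 + (pi/H)^2
B^2 = (2.405/85)^2 + (pi/329)^2
B^2 = 8.9174e-04 /cm^2

8.9174e-04


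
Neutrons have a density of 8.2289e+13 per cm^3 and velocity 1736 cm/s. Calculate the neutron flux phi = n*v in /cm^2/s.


phi = n * v
phi = 8.2289e+13 * 1736
phi = 1.4285e+17 /cm^2/s

1.4285e+17


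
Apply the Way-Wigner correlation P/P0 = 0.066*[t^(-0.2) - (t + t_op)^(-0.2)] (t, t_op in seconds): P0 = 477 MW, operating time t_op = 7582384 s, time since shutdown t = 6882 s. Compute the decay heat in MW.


P/P0 = 0.066 * [t^(-0.2) - (t + t_op)^(-0.2)]
P/P0 = 0.066 * [6882^(-0.2) - (6882 + 7582384)^(-0.2)]
P/P0 = 0.066 * [0.1707879 - 0.04206879] = 0.008495461
P = 477 * 0.008495461 = 4.0523 MW

4.0523


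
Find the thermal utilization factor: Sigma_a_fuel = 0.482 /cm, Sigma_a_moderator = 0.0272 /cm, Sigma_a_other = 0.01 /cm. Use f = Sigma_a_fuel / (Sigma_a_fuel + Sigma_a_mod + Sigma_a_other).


f = Sigma_a_fuel / (Sigma_a_fuel + Sigma_a_mod + Sigma_a_other)
f = 0.482 / (0.482 + 0.0272 + 0.01)
f = 0.92835

0.92835


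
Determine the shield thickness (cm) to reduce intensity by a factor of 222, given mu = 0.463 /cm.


x = ln(factor) / mu
x = ln(222) / 0.463
x = 11.669 cm

11.669


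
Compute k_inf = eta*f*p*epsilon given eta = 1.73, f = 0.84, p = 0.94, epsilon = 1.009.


k_inf = eta * f * p * epsilon
k_inf = 1.73 * 0.84 * 0.94 * 1.009
k_inf = 1.3783

1.3783


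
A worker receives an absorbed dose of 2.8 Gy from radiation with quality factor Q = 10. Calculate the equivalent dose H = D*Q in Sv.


H = D * Q
H = 2.8 * 10
H = 28.000 Sv

28.000


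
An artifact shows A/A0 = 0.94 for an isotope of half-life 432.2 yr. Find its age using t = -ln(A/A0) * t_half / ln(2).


lambda = ln(2) / t_half = ln(2) / 432.2 = 0.001603765 /yr
t = -ln(A/A0) / lambda
t = -ln(0.94) / 0.001603765
t = 38.581 yr

38.581


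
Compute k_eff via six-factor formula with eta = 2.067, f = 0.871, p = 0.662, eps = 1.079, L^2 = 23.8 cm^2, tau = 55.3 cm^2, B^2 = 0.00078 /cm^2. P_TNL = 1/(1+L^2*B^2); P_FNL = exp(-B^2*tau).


k_inf = eta*f*p*eps = 2.067*0.871*0.662*1.079 = 1.285991
P_TNL = 1/(1 + L^2*B^2) = 1/(1 + 23.8*0.00078) = 0.9817743
P_FNL = exp(-B^2*tau) = exp(-0.00078*55.3) = 0.9577830
k_eff = k_inf * P_TNL * P_FNL = 1.285991 * 0.9817743 * 0.9577830
k_eff = 1.2093

1.2093


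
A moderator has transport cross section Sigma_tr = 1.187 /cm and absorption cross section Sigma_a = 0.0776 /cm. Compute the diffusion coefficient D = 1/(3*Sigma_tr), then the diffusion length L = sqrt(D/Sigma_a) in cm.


D = 1 / (3 * Sigma_tr) = 1 / (3 * 1.187) = 0.2808200 cm
L = sqrt(D / Sigma_a)
L = sqrt(0.2808200 / 0.0776)
L = 1.9023 cm

1.9023


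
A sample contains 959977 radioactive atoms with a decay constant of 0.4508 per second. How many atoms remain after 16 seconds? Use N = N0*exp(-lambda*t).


N = N0 * exp(-lambda * t)
N = 959977 * exp(-0.4508 * 16)
N = 707.59

707.59


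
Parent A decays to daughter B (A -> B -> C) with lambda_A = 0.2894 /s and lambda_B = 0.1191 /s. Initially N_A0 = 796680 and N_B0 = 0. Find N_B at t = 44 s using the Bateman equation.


N_B(t) = lambda_A * N_A0 / (lambda_B - lambda_A) * [exp(-lambda_A*t) - exp(-lambda_B*t)]
exp(-0.2894*44) = 2.950311e-06; exp(-0.1191*44) = 0.005298137
N_B = 0.2894 * 796680 / (0.1191 - 0.2894) * (2.950311e-06 - 0.005298137)
N_B = 7168.8

7168.8


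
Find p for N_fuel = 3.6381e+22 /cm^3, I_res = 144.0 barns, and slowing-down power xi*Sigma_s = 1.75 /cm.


p = exp(-N * I * 1e-24 / (xi*Sigma_s))
p = exp(-3.6381e+22 * 144.0 * 1e-24 / 1.75)
p = 0.050105

0.050105


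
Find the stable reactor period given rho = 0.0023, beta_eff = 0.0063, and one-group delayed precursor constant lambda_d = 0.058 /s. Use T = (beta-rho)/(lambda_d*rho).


T = (beta - rho) / (lambda_d * rho)
T = (0.0063 - 0.0023) / (0.058 * 0.0023)
T = 29.985 s

29.985


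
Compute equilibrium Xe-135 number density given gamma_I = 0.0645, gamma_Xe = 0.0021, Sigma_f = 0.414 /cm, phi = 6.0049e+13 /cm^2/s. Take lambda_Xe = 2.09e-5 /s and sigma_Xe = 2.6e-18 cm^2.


Xe_eq = (gamma_I + gamma_Xe) * Sigma_f * phi / (lambda_Xe + sigma_Xe * phi)
Numerator = (0.0645 + 0.0021) * 0.414 * 6.0049e+13 = 1.655695e+12
Denominator = 2.09e-5 + 2.6e-18 * 6.0049e+13 = 1.770274e-04
Xe_eq = 1.655695e+12 / 1.770274e-04 = 9.3528e+15 /cm^3

9.3528e+15


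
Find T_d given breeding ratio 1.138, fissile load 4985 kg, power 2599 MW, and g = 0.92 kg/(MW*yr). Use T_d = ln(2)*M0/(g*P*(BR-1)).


Breeding gain G = BR - 1 = 1.138 - 1 = 0.138
Fissile production rate = g * P * G = 0.92 * 2599 * 0.138 = 329.96904 kg/yr
T_d = ln(2) * M0 / (g * P * G)
T_d = ln(2) * 4985 / 329.96904 = 10.472 yr

10.472


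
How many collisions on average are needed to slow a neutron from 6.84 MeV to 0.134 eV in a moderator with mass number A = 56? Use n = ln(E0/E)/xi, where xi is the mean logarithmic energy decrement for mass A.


xi = 1 + (A-1)^2/(2A)*ln((A-1)/(A+1)) = 0.03529286 (for A = 56)
n = ln(E0/E) / xi
n = ln(6.84e6 / 0.134) / 0.03529286
n = ln(5.104478e+07) / 0.03529286 = 502.88

502.88


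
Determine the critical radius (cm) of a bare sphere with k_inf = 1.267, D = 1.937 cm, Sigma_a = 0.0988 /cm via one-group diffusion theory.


L^2 = D / Sigma_a = 1.937 / 0.0988 = 19.60526 cm^2
B_m^2 = (k_inf - 1) / L^2 = (1.267 - 1) / 19.60526 = 0.01361879 /cm^2
For a bare sphere: B_g = pi/R, so R_c = pi / sqrt(B_m^2)
R_c = pi / sqrt(0.01361879) = 26.920 cm

26.920


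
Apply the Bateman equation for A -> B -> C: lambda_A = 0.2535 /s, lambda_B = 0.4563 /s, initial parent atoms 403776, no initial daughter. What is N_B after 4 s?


N_B(t) = lambda_A * N_A0 / (lambda_B - lambda_A) * [exp(-lambda_A*t) - exp(-lambda_B*t)]
exp(-0.2535*4) = 0.3627650; exp(-0.4563*4) = 0.1611854
N_B = 0.2535 * 403776 / (0.4563 - 0.2535) * (0.3627650 - 0.1611854)
N_B = 101741

101741


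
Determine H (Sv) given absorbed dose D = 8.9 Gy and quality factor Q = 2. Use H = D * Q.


H = D * Q
H = 8.9 * 2
H = 17.800 Sv

17.800


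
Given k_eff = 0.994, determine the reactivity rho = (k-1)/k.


rho = (k_eff - 1) / k_eff
rho = (0.994 - 1) / 0.994
rho = -0.0060362

-0.0060362


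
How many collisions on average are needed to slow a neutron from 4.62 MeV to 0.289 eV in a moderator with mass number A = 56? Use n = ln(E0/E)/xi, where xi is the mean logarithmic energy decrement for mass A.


xi = 1 + (A-1)^2/(2A)*ln((A-1)/(A+1)) = 0.03529286 (for A = 56)
n = ln(E0/E) / xi
n = ln(4.62e6 / 0.289) / 0.03529286
n = ln(1.598616e+07) / 0.03529286 = 469.99

469.99


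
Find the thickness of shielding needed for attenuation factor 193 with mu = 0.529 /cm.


x = ln(factor) / mu
x = ln(193) / 0.529
x = 9.9484 cm

9.9484


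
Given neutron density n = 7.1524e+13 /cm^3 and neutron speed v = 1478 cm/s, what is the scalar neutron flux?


phi = n * v
phi = 7.1524e+13 * 1478
phi = 1.0571e+17 /cm^2/s

1.0571e+17


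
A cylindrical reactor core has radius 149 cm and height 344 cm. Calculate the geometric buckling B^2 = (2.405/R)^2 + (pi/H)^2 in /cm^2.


B^2 = (2.405/R)^2 + (pi/H)^2
B^2 = (2.405/149)^2 + (pi/344)^2
B^2 = 3.4393e-04 /cm^2

3.4393e-04


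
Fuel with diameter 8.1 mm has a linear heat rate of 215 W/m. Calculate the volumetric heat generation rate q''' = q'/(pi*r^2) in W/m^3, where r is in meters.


r = D / 2 / 1000 = 8.1 / 2 / 1000 = 0.00405 m
q''' = q' / (pi * r^2)
q''' = 215 / (pi * 0.00405^2)
q''' = 4.1723e+06 W/m^3

4.1723e+06


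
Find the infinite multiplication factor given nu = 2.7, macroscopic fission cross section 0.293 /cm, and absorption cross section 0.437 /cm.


k_inf = nu * Sigma_f / Sigma_a
k_inf = 2.7 * 0.293 / 0.437
k_inf = 1.8103

1.8103


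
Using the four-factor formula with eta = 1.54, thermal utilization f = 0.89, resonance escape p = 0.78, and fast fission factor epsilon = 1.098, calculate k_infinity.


k_inf = eta * f * p * epsilon
k_inf = 1.54 * 0.89 * 0.78 * 1.098
k_inf = 1.1738

1.1738


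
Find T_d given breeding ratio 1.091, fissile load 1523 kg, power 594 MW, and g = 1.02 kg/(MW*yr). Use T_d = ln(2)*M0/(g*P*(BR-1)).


Breeding gain G = BR - 1 = 1.091 - 1 = 0.091
Fissile production rate = g * P * G = 1.02 * 594 * 0.091 = 55.13508 kg/yr
T_d = ln(2) * M0 / (g * P * G)
T_d = ln(2) * 1523 / 55.13508 = 19.147 yr

19.147


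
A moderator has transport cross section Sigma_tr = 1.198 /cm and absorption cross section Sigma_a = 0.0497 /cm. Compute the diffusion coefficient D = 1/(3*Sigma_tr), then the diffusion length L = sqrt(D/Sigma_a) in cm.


D = 1 / (3 * Sigma_tr) = 1 / (3 * 1.198) = 0.2782415 cm
L = sqrt(D / Sigma_a)
L = sqrt(0.2782415 / 0.0497)
L = 2.3661 cm

2.3661


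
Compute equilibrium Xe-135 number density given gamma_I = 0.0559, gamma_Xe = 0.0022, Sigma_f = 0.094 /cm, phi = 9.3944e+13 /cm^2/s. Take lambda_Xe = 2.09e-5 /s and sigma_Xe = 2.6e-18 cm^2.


Xe_eq = (gamma_I + gamma_Xe) * Sigma_f * phi / (lambda_Xe + sigma_Xe * phi)
Numerator = (0.0559 + 0.0022) * 0.094 * 9.3944e+13 = 5.130658e+11
Denominator = 2.09e-5 + 2.6e-18 * 9.3944e+13 = 2.651544e-04
Xe_eq = 5.130658e+11 / 2.651544e-04 = 1.9350e+15 /cm^3

1.9350e+15


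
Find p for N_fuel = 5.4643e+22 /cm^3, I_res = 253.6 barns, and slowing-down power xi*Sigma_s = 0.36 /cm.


p = exp(-N * I * 1e-24 / (xi*Sigma_s))
p = exp(-5.4643e+22 * 253.6 * 1e-24 / 0.36)
p = 1.9174e-17

1.9174e-17


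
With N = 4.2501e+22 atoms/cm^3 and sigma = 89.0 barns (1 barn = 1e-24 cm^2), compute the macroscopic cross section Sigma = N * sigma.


Sigma = N * sigma_barns * 1e-24
Sigma = 4.2501e+22 * 89.0 * 1e-24
Sigma = 3.7826 /cm

3.7826


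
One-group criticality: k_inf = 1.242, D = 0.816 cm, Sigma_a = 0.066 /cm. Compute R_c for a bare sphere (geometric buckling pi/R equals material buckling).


L^2 = D / Sigma_a = 0.816 / 0.066 = 12.36364 cm^2
B_m^2 = (k_inf - 1) / L^2 = (1.242 - 1) / 12.36364 = 0.01957352 /cm^2
For a bare sphere: B_g = pi/R, so R_c = pi / sqrt(B_m^2)
R_c = pi / sqrt(0.01957352) = 22.455 cm

22.455


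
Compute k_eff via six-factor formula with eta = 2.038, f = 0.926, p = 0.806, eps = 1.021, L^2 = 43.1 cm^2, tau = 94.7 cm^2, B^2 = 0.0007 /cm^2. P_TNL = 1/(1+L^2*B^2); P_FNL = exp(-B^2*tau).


k_inf = eta*f*p*eps = 2.038*0.926*0.806*1.021 = 1.553016
P_TNL = 1/(1 + L^2*B^2) = 1/(1 + 43.1*0.0007) = 0.9707136
P_FNL = exp(-B^2*tau) = exp(-0.0007*94.7) = 0.9358594
k_eff = k_inf * P_TNL * P_FNL = 1.553016 * 0.9707136 * 0.9358594
k_eff = 1.4108

1.4108


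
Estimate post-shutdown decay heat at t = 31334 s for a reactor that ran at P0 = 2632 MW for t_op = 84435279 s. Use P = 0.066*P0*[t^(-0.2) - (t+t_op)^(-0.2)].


P/P0 = 0.066 * [t^(-0.2) - (t + t_op)^(-0.2)]
P/P0 = 0.066 * [31334^(-0.2) - (31334 + 84435279)^(-0.2)]
P/P0 = 0.066 * [0.1261237 - 0.02598143] = 0.006609390
P = 2632 * 0.006609390 = 17.396 MW

17.396


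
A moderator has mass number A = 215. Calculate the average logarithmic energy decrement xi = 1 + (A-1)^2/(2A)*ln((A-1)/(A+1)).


xi = 1 + (A-1)^2/(2A) * ln((A-1)/(A+1))
xi = 1 + (215-1)^2/(2*215) * ln((215-1)/(215 +1))
xi = 0.0092735

0.0092735


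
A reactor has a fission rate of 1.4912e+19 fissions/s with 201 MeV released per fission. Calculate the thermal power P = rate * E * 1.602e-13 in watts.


P = fission_rate * E_MeV * 1.602e-13
P = 1.4912e+19 * 201 * 1.602e-13
P = 4.8017e+08 W

4.8017e+08


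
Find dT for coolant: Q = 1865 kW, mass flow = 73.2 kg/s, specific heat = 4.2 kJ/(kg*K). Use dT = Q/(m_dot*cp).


dT = Q / (m_dot * cp)
dT = 1865 / (73.2 * 4.2)
dT = 6.0662 C

6.0662


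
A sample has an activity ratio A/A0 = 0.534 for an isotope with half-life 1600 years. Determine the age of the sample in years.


lambda = ln(2) / t_half = ln(2) / 1600 = 4.332170e-04 /yr
t = -ln(A/A0) / lambda
t = -ln(0.534) / 4.332170e-04
t = 1448.1 yr

1448.1


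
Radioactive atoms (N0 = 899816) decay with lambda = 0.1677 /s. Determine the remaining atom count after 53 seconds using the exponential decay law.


N = N0 * exp(-lambda * t)
N = 899816 * exp(-0.1677 * 53)
N = 124.19

124.19


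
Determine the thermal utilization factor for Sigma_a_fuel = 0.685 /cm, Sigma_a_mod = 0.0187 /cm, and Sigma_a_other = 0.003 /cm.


f = Sigma_a_fuel / (Sigma_a_fuel + Sigma_a_mod + Sigma_a_other)
f = 0.685 / (0.685 + 0.0187 + 0.003)
f = 0.96929

0.96929


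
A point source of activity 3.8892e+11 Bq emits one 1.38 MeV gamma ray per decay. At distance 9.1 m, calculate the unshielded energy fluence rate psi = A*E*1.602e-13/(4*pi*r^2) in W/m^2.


psi = A * E * 1.602e-13 / (4*pi*r^2)
psi = 3.8892e+11 * 1.38 * 1.602e-13 / (4*pi*9.1^2)
psi = 8.2625e-05 W/m^2

8.2625e-05


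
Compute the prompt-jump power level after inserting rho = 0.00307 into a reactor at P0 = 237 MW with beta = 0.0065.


P1/P0 = beta / (beta - rho)
P1/P0 = 0.0065 / (0.0065 - 0.00307) = 1.895044
P1 = 237 * 1.895044 = 449.13 MW

449.13


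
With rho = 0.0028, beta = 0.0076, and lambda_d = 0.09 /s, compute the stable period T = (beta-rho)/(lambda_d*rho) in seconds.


T = (beta - rho) / (lambda_d * rho)
T = (0.0076 - 0.0028) / (0.09 * 0.0028)
T = 19.048 s

19.048


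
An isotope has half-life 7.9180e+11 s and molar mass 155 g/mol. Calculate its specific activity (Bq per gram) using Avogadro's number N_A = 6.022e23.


lambda = ln(2) / t_half = ln(2) / 7.9180e+11 = 8.754069e-13 /s
SA = lambda * N_A / M
SA = 8.754069e-13 * 6.022e23 / 155
SA = 3.4011e+09 Bq/g

3.4011e+09


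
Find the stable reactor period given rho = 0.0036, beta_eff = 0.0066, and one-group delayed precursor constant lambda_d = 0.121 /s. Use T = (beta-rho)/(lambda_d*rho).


T = (beta - rho) / (lambda_d * rho)
T = (0.0066 - 0.0036) / (0.121 * 0.0036)
T = 6.8871 s

6.8871


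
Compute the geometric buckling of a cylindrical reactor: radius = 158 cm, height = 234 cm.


B^2 = (2.405/R)^2 + (pi/H)^2
B^2 = (2.405/158)^2 + (pi/234)^2
B^2 = 4.1194e-04 /cm^2

4.1194e-04


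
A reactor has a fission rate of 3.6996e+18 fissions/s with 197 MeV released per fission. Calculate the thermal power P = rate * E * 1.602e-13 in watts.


P = fission_rate * E_MeV * 1.602e-13
P = 3.6996e+18 * 197 * 1.602e-13
P = 1.1676e+08 W

1.1676e+08


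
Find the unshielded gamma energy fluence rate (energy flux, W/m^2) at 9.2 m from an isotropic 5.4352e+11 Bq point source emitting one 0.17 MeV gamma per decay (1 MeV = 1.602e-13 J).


psi = A * E * 1.602e-13 / (4*pi*r^2)
psi = 5.4352e+11 * 0.17 * 1.602e-13 / (4*pi*9.2^2)
psi = 1.3917e-05 W/m^2

1.3917e-05


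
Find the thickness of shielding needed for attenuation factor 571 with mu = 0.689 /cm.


x = ln(factor) / mu
x = ln(571) / 0.689
x = 9.2125 cm

9.2125


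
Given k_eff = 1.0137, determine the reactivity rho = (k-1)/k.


rho = (k_eff - 1) / k_eff
rho = (1.0137 - 1) / 1.0137
rho = 0.013515

0.013515


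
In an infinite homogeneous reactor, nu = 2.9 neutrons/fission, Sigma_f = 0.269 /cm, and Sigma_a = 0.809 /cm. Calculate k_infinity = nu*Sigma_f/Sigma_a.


k_inf = nu * Sigma_f / Sigma_a
k_inf = 2.9 * 0.269 / 0.809
k_inf = 0.96428

0.96428


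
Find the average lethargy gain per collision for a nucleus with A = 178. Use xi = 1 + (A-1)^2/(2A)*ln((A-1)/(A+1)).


xi = 1 + (A-1)^2/(2A) * ln((A-1)/(A+1))
xi = 1 + (178-1)^2/(2*178) * ln((178-1)/(178 +1))
xi = 0.011194

0.011194


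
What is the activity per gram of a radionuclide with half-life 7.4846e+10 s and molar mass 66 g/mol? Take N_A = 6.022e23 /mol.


lambda = ln(2) / t_half = ln(2) / 7.4846e+10 = 9.260978e-12 /s
SA = lambda * N_A / M
SA = 9.260978e-12 * 6.022e23 / 66
SA = 8.4499e+10 Bq/g

8.4499e+10


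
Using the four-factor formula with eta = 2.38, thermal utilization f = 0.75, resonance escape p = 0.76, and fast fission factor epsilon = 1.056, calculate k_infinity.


k_inf = eta * f * p * epsilon
k_inf = 2.38 * 0.75 * 0.76 * 1.056
k_inf = 1.4326

1.4326


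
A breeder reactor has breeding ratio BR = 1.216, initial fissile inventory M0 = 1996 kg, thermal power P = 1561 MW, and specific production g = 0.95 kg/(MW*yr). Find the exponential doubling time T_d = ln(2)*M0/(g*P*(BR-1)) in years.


Breeding gain G = BR - 1 = 1.216 - 1 = 0.216
Fissile production rate = g * P * G = 0.95 * 1561 * 0.216 = 320.3172 kg/yr
T_d = ln(2) * M0 / (g * P * G)
T_d = ln(2) * 1996 / 320.3172 = 4.3192 yr

4.3192


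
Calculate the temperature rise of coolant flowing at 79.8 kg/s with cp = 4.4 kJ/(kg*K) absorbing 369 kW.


dT = Q / (m_dot * cp)
dT = 369 / (79.8 * 4.4)
dT = 1.0509 C

1.0509


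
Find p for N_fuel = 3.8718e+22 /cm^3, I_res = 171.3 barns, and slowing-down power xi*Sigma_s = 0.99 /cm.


p = exp(-N * I * 1e-24 / (xi*Sigma_s))
p = exp(-3.8718e+22 * 171.3 * 1e-24 / 0.99)
p = 0.0012317

0.0012317


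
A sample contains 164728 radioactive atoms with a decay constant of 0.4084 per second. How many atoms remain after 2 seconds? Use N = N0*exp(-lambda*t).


N = N0 * exp(-lambda * t)
N = 164728 * exp(-0.4084 * 2)
N = 72784

72784


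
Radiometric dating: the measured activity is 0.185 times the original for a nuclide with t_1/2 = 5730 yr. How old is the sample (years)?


lambda = ln(2) / t_half = ln(2) / 5730 = 1.209681e-04 /yr
t = -ln(A/A0) / lambda
t = -ln(0.185) / 1.209681e-04
t = 13949 yr

13949


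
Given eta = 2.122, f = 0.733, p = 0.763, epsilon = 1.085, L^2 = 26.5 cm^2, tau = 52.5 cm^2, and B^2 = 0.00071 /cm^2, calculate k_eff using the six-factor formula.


k_inf = eta*f*p*eps = 2.122*0.733*0.763*1.085 = 1.287667
P_TNL = 1/(1 + L^2*B^2) = 1/(1 + 26.5*0.00071) = 0.9815325
P_FNL = exp(-B^2*tau) = exp(-0.00071*52.5) = 0.9634112
k_eff = k_inf * P_TNL * P_FNL = 1.287667 * 0.9815325 * 0.9634112
k_eff = 1.2176

1.2176


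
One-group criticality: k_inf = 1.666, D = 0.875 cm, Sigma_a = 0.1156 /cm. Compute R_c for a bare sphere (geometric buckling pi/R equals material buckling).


L^2 = D / Sigma_a = 0.875 / 0.1156 = 7.569204 cm^2
B_m^2 = (k_inf - 1) / L^2 = (1.666 - 1) / 7.569204 = 0.08798812 /cm^2
For a bare sphere: B_g = pi/R, so R_c = pi / sqrt(B_m^2)
R_c = pi / sqrt(0.08798812) = 10.591 cm

10.591


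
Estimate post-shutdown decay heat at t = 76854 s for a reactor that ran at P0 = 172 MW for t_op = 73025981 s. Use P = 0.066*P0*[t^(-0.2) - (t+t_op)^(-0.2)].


P/P0 = 0.066 * [t^(-0.2) - (t + t_op)^(-0.2)]
P/P0 = 0.066 * [76854^(-0.2) - (76854 + 73025981)^(-0.2)]
P/P0 = 0.066 * [0.1054063 - 0.02674319] = 0.005191765
P = 172 * 0.005191765 = 0.89298 MW

0.89298


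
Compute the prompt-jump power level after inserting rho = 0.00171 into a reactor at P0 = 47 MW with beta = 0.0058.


P1/P0 = beta / (beta - rho)
P1/P0 = 0.0058 / (0.0058 - 0.00171) = 1.418093
P1 = 47 * 1.418093 = 66.650 MW

66.650


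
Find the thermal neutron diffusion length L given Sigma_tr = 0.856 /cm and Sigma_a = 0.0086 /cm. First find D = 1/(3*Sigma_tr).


D = 1 / (3 * Sigma_tr) = 1 / (3 * 0.856) = 0.3894081 cm
L = sqrt(D / Sigma_a)
L = sqrt(0.3894081 / 0.0086)
L = 6.7290 cm

6.7290


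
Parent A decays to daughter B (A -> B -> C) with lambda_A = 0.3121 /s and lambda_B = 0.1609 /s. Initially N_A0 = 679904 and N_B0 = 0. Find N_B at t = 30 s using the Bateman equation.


N_B(t) = lambda_A * N_A0 / (lambda_B - lambda_A) * [exp(-lambda_A*t) - exp(-lambda_B*t)]
exp(-0.3121*30) = 8.584219e-05; exp(-0.1609*30) = 0.008010517
N_B = 0.3121 * 679904 / (0.1609 - 0.3121) * (8.584219e-05 - 0.008010517)
N_B = 11122

11122


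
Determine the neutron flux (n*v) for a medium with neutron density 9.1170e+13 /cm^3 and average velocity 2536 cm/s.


phi = n * v
phi = 9.1170e+13 * 2536
phi = 2.3121e+17 /cm^2/s

2.3121e+17


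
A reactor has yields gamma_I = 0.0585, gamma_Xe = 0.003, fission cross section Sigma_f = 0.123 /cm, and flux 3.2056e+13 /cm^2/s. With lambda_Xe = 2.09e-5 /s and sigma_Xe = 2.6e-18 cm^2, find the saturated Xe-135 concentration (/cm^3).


Xe_eq = (gamma_I + gamma_Xe) * Sigma_f * phi / (lambda_Xe + sigma_Xe * phi)
Numerator = (0.0585 + 0.003) * 0.123 * 3.2056e+13 = 2.424876e+11
Denominator = 2.09e-5 + 2.6e-18 * 3.2056e+13 = 1.042456e-04
Xe_eq = 2.424876e+11 / 1.042456e-04 = 2.3261e+15 /cm^3

2.3261e+15


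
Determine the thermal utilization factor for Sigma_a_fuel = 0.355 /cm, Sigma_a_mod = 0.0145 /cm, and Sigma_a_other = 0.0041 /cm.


f = Sigma_a_fuel / (Sigma_a_fuel + Sigma_a_mod + Sigma_a_other)
f = 0.355 / (0.355 + 0.0145 + 0.0041)
f = 0.95021

0.95021
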